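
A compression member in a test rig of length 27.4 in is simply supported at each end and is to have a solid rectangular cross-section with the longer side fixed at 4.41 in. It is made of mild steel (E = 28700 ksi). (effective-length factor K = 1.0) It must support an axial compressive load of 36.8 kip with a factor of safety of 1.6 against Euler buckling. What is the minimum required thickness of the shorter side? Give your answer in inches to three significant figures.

b ≈ 0.752 in

Required P_cr = n·P = 1.6 × 36.8 = 58.88 kip
L_e = K·L = 1 × 27.4 = 27.40 in
Required I = P_cr·L_e²/(π²E) = 5.888×10^4 × 27.40² / (π² × 2.87×10^7) = 0.1561 in⁴
Rectangle, weak axis: I_min = h·b³/12 with h = 4.41 in fixed  ⇒  b = (12I/h)^(1/3) = 0.752 in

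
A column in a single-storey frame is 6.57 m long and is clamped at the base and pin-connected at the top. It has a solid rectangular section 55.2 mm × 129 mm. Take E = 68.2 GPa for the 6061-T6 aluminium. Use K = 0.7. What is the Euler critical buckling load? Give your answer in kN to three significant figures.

P_cr ≈ 57.5 kN

Buckling occurs about the weak axis: I_min = h·b³/12 with b = 55.2 mm (the shorter side).
I_min = 129×55.2³/12 = 1.808×10^6 mm⁴
I = 1.808×10^6 mm⁴ = 1.808×10^-6 m⁴
Effective length L_e = K·L = 0.7 × 6.57 = 4.599 m
P_cr = π²EI / L_e² = π² × 68.2×10⁹ × 1.808×10^-6 / 4.599² = 5.754×10^4 N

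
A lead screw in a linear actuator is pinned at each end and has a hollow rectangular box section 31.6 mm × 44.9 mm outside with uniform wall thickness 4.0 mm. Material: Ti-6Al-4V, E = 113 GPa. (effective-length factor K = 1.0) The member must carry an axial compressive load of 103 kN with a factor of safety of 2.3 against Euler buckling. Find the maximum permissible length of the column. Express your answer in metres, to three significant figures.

Inner dimensions: h_i = 44.9 − 2×4.0 = 36.90 mm, b_i = 31.6 − 2×4.0 = 23.60 mm
Weak-axis I_min = (h_o·b_o³ − h_i·b_i³)/12 with b_o = 31.6, b_i = 23.60 mm (shorter outer/inner sides).
I_min = (44.9×31.6³ − 36.90×23.60³)/12 = 7.765×10^4 mm⁴
I = 7.765×10^-8 m⁴
Required critical load P_cr = n·P = 2.3 × 103 = 236.9 kN = 2.369×10^5 N
From P_cr = π²EI/(K·L)²:  L = (1/K)·√(π²EI/P_cr) = (1/1)·√(π²×1.13×10^11×7.765×10^-8/2.369×10^5)
L = 0.605 m

L_max ≈ 0.605 m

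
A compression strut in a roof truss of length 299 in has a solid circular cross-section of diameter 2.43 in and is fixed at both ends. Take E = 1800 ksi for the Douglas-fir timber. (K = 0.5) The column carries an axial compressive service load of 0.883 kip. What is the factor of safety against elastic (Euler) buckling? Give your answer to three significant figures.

n ≈ 1.54

I = πd⁴/64 = π×2.43⁴/64 = 1.712 in⁴
Effective length L_e = K·L = 0.5 × 299 = 149.5 in
P_cr = π²EI / L_e² = π² × 1800×10³ × 1.712 / 149.5² = 1.360×10^3 lb
Factor of safety n = P_cr / P = 1.3605 / 0.883 = 1.54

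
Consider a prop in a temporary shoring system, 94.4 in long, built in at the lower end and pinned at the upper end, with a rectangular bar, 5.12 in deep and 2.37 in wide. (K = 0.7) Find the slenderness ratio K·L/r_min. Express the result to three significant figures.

λ ≈ 96.6

Buckling occurs about the weak axis: I_min = h·b³/12 with b = 2.37 in (the shorter side).
I_min = 5.12×2.37³/12 = 5.680 in⁴
A = 12.13 in²;  r_min = √(I/A) = √(5.680/12.13) = 0.6842 in
L_e = K·L = 0.7 × 94.4 = 66.08 in
λ = L_e / r_min = 66.080 / 0.6842 = 96.6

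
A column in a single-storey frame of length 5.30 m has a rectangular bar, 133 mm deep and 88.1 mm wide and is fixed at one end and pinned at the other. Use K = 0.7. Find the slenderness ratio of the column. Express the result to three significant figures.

λ ≈ 146

For a rectangle r_min = b/√12 = 88.1/√12 = 25.43 mm
L_e = K·L = 0.7 × 5.30 m = 3.710 m = 3710.0 mm
λ = L_e / r_min = 3710.0 / 25.43 = 146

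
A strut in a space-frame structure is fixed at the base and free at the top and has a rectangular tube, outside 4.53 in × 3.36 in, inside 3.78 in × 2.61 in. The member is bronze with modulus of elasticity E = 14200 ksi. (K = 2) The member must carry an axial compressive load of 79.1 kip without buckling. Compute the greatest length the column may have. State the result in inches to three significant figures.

L_max ≈ 62.1 in

Weak-axis I_min = (h_o·b_o³ − h_i·b_i³)/12 with b_o = 3.36, b_i = 2.610 in (shorter outer/inner sides).
I_min = (4.53×3.36³ − 3.780×2.610³)/12 = 8.719 in⁴
At the buckling limit P_cr = P = 7.910×10^4 lb
From P_cr = π²EI/(K·L)²:  L = (1/K)·√(π²EI/P_cr) = (1/2)·√(π²×1.42×10^7×8.719/7.910×10^4)
L = 62.1 in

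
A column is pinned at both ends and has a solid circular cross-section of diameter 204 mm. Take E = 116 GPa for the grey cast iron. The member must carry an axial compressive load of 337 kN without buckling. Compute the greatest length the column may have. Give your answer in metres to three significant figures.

I = πd⁴/64 = π×204⁴/64 = 8.501×10^7 mm⁴
I = 8.501×10^-5 m⁴
At the buckling limit P_cr = P = 3.370×10^5 N
From P_cr = π²EI/(K·L)²:  L = (1/K)·√(π²EI/P_cr) = (1/1)·√(π²×1.16×10^11×8.501×10^-5/3.370×10^5)
L = 17.0 m

L_max ≈ 17.0 m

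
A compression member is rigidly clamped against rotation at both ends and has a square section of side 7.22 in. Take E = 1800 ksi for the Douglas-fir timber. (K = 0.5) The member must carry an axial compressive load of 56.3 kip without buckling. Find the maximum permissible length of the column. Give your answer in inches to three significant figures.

I = a⁴/12 = 7.22⁴/12 = 226.4 in⁴
At the buckling limit P_cr = P = 5.630×10^4 lb
From P_cr = π²EI/(K·L)²:  L = (1/K)·√(π²EI/P_cr) = (1/0.5)·√(π²×1.80×10^6×226.4/5.630×10^4)
L = 535 in

L_max ≈ 535 in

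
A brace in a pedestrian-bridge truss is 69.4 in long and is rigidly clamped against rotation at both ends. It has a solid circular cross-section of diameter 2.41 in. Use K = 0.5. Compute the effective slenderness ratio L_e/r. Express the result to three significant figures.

λ ≈ 57.6

For a solid circle r = d/4 = 2.41/4 = 0.6025 in
L_e = K·L = 0.5 × 69.4 = 34.70 in
λ = L_e / r_min = 34.700 / 0.6025 = 57.6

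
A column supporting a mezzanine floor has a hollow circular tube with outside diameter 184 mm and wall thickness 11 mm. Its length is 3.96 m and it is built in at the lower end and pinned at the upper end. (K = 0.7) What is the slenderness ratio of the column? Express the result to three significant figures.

λ ≈ 45.2

Inner diameter d_i = 184 − 2×11 = 162.0 mm
I = π(d_o⁴ − d_i⁴)/64 = π(184⁴ − 162.0⁴)/64 = 2.246×10^7 mm⁴
A = 5.978×10^3 mm²;  r_min = √(I/A) = √(2.246×10^7/5.978×10^3) = 61.29 mm
L_e = K·L = 0.7 × 3.96 m = 2.772 m = 2772.0 mm
λ = L_e / r_min = 2772.0 / 61.29 = 45.2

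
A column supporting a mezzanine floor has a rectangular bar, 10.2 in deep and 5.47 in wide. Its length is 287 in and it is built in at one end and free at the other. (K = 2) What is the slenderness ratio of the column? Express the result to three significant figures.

For a rectangle r_min = b/√12 = 5.47/√12 = 1.579 in
L_e = K·L = 2 × 287 = 574.0 in
λ = L_e / r_min = 574.00 / 1.579 = 364

λ ≈ 364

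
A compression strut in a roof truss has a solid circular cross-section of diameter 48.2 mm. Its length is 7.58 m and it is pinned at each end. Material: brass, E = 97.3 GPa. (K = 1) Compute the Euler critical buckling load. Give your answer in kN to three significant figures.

I = πd⁴/64 = π×48.2⁴/64 = 2.649×10^5 mm⁴
I = 2.649×10^5 mm⁴ = 2.649×10^-7 m⁴
Effective length L_e = K·L = 1 × 7.58 = 7.580 m
P_cr = π²EI / L_e² = π² × 97.3×10⁹ × 2.649×10^-7 / 7.580² = 4.428×10^3 N

P_cr ≈ 4.43 kN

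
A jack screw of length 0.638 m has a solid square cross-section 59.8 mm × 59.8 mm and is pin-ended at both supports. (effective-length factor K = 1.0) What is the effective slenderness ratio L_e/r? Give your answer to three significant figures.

For a square r = a/√12 = 59.8/√12 = 17.26 mm
L_e = K·L = 1 × 0.638 m = 0.6380 m = 638.00 mm
λ = L_e / r_min = 638.00 / 17.26 = 37.0

λ ≈ 37.0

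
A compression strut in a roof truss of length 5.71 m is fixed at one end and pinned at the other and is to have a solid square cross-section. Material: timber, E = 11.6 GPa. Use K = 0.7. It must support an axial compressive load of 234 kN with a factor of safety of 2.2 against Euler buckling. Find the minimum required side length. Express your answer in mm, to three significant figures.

Required P_cr = n·P = 2.2 × 234 = 514.8 kN
L_e = K·L = 0.7 × 5.71 = 3.997 m
Required I = P_cr·L_e²/(π²E) = 5.148×10^5 × 3.997² / (π² × 1.16×10^10) = 7.184×10^-5 m⁴
I_req = 7.184×10^7 mm⁴
Solid square: I = a⁴/12  ⇒  a = (12I)^(1/4) = (12×7.184×10^7)^(1/4) = 171 mm

a ≈ 171 mm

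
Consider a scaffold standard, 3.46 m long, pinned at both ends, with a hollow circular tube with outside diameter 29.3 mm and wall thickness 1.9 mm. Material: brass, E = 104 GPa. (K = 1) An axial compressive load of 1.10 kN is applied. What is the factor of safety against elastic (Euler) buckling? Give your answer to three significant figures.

n ≈ 1.20

Inner diameter d_i = 29.3 − 2×1.9 = 25.50 mm
I = π(d_o⁴ − d_i⁴)/64 = π(29.3⁴ − 25.50⁴)/64 = 1.542×10^4 mm⁴
I = 1.542×10^4 mm⁴ = 1.542×10^-8 m⁴
Effective length L_e = K·L = 1 × 3.46 = 3.460 m
P_cr = π²EI / L_e² = π² × 104×10⁹ × 1.542×10^-8 / 3.460² = 1.322×10^3 N
Factor of safety n = P_cr / P = 1.3223 / 1.10 = 1.20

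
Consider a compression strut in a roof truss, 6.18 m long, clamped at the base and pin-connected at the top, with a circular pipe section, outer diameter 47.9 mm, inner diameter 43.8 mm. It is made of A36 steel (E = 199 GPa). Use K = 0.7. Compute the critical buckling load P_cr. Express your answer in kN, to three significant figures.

P_cr ≈ 8.16 kN

d_o = 47.9 mm, d_i = 43.8 mm
I = π(d_o⁴ − d_i⁴)/64 = π(47.9⁴ − 43.80⁴)/64 = 7.775×10^4 mm⁴
I = 7.775×10^4 mm⁴ = 7.775×10^-8 m⁴
Effective length L_e = K·L = 0.7 × 6.18 = 4.326 m
P_cr = π²EI / L_e² = π² × 199×10⁹ × 7.775×10^-8 / 4.326² = 8.160×10^3 N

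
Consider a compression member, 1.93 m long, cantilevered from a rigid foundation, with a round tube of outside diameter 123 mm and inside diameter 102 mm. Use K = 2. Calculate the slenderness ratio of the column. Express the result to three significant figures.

d_o = 123 mm, d_i = 102 mm
I = π(d_o⁴ − d_i⁴)/64 = π(123⁴ − 102.0⁴)/64 = 5.922×10^6 mm⁴
A = 3.711×10^3 mm²;  r_min = √(I/A) = √(5.922×10^6/3.711×10^3) = 39.95 mm
L_e = K·L = 2 × 1.93 m = 3.860 m = 3860.0 mm
λ = L_e / r_min = 3860.0 / 39.95 = 96.6

λ ≈ 96.6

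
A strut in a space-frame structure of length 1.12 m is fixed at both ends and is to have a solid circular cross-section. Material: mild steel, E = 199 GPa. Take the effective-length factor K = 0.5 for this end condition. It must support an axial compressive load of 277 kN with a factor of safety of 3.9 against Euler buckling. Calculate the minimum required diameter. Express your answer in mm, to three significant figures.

Required P_cr = n·P = 3.9 × 277 = 1080 kN
L_e = K·L = 0.5 × 1.12 = 0.5600 m
Required I = P_cr·L_e²/(π²E) = 1.080×10^6 × 0.5600² / (π² × 1.99×10^11) = 1.725×10^-7 m⁴
I_req = 1.725×10^5 mm⁴
Solid circle: I = πd⁴/64  ⇒  d = (64I/π)^(1/4) = (64×1.725×10^5/π)^(1/4) = 43.3 mm

d ≈ 43.3 mm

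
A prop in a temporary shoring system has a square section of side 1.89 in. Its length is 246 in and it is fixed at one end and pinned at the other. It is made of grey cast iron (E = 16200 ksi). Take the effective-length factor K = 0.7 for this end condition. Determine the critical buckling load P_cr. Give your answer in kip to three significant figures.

I = a⁴/12 = 1.89⁴/12 = 1.063 in⁴
Effective length L_e = K·L = 0.7 × 246 = 172.2 in
P_cr = π²EI / L_e² = π² × 16200×10³ × 1.063 / 172.2² = 5.733×10^3 lb

P_cr ≈ 5.73 kip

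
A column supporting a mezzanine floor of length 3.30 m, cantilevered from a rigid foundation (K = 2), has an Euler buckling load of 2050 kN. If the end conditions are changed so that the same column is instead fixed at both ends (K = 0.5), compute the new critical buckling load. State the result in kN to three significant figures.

P_cr ≈ 32800 kN

P_cr ∝ 1/K², so P_cr,new = P_cr,old × (K_old/K_new)² = 2050 × (2/0.5)²
= 2050 × 16.00 = 32800 kN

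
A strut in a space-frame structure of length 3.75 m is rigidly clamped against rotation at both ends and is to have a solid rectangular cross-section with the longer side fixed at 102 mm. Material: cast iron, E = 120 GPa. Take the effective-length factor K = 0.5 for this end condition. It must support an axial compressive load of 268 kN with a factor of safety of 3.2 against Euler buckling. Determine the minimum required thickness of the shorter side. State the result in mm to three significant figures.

b ≈ 66.9 mm

Required P_cr = n·P = 3.2 × 268 = 857.6 kN
L_e = K·L = 0.5 × 3.75 = 1.875 m
Required I = P_cr·L_e²/(π²E) = 8.576×10^5 × 1.875² / (π² × 1.20×10^11) = 2.546×10^-6 m⁴
I_req = 2.546×10^6 mm⁴
Rectangle, weak axis: I_min = h·b³/12 with h = 102 mm fixed  ⇒  b = (12I/h)^(1/3) = 66.9 mm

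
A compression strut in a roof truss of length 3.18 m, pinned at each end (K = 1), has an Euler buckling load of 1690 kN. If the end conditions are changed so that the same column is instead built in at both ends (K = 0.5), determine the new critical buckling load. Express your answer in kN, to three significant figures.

P_cr ∝ 1/K², so P_cr,new = P_cr,old × (K_old/K_new)² = 1690 × (1/0.5)²
= 1690 × 4.000 = 6760 kN

P_cr ≈ 6760 kN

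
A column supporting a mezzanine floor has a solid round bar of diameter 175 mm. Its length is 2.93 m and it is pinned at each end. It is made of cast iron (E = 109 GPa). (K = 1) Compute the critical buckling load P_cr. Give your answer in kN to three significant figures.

I = πd⁴/64 = π×175⁴/64 = 4.604×10^7 mm⁴
I = 4.604×10^7 mm⁴ = 4.604×10^-5 m⁴
Effective length L_e = K·L = 1 × 2.93 = 2.930 m
P_cr = π²EI / L_e² = π² × 109×10⁹ × 4.604×10^-5 / 2.930² = 5.769×10^6 N

P_cr ≈ 5770 kN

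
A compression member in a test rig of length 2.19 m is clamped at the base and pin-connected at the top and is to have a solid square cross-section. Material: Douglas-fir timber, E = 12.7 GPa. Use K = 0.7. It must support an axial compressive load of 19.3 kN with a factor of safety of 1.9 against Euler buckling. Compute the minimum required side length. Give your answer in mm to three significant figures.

a ≈ 53.6 mm

Required P_cr = n·P = 1.9 × 19.3 = 36.67 kN
L_e = K·L = 0.7 × 2.19 = 1.533 m
Required I = P_cr·L_e²/(π²E) = 3.667×10^4 × 1.533² / (π² × 1.27×10^10) = 6.875×10^-7 m⁴
I_req = 6.875×10^5 mm⁴
Solid square: I = a⁴/12  ⇒  a = (12I)^(1/4) = (12×6.875×10^5)^(1/4) = 53.6 mm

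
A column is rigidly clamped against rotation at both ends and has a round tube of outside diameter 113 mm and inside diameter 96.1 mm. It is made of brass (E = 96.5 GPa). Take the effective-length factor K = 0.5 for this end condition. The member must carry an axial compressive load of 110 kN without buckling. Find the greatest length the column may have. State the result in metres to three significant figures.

L_max ≈ 11.5 m

d_o = 113 mm, d_i = 96.1 mm
I = π(d_o⁴ − d_i⁴)/64 = π(113⁴ − 96.10⁴)/64 = 3.817×10^6 mm⁴
I = 3.817×10^-6 m⁴
At the buckling limit P_cr = P = 1.100×10^5 N
From P_cr = π²EI/(K·L)²:  L = (1/K)·√(π²EI/P_cr) = (1/0.5)·√(π²×9.65×10^10×3.817×10^-6/1.100×10^5)
L = 11.5 m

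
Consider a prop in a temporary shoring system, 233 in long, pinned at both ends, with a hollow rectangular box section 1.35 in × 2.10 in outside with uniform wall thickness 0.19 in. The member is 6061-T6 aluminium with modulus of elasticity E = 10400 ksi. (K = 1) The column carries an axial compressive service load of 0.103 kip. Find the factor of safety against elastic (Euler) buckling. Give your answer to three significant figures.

n ≈ 5.50

Inner dimensions: h_i = 2.10 − 2×0.19 = 1.720 in, b_i = 1.35 − 2×0.19 = 0.9700 in
Weak-axis I_min = (h_o·b_o³ − h_i·b_i³)/12 with b_o = 1.35, b_i = 0.9700 in (shorter outer/inner sides).
I_min = (2.10×1.35³ − 1.720×0.9700³)/12 = 0.2997 in⁴
Effective length L_e = K·L = 1 × 233 = 233.0 in
P_cr = π²EI / L_e² = π² × 10400×10³ × 0.2997 / 233.0² = 566.7 lb
Factor of safety n = P_cr / P = 0.56673 / 0.103 = 5.50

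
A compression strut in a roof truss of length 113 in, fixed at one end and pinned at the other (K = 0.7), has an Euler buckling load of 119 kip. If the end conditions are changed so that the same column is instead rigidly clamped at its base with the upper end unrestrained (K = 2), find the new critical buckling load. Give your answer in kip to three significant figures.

P_cr ≈ 14.6 kip

P_cr ∝ 1/K², so P_cr,new = P_cr,old × (K_old/K_new)² = 119 × (0.7/2)²
= 119 × 0.1225 = 14.6 kip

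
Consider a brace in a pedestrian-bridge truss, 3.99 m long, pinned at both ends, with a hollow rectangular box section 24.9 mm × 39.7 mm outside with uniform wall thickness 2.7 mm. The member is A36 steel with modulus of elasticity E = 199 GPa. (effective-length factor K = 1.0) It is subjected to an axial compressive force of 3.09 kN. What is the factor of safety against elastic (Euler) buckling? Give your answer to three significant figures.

Inner dimensions: h_i = 39.7 − 2×2.7 = 34.30 mm, b_i = 24.9 − 2×2.7 = 19.50 mm
Weak-axis I_min = (h_o·b_o³ − h_i·b_i³)/12 with b_o = 24.9, b_i = 19.50 mm (shorter outer/inner sides).
I_min = (39.7×24.9³ − 34.30×19.50³)/12 = 2.988×10^4 mm⁴
I = 2.988×10^4 mm⁴ = 2.988×10^-8 m⁴
Effective length L_e = K·L = 1 × 3.99 = 3.990 m
P_cr = π²EI / L_e² = π² × 199×10⁹ × 2.988×10^-8 / 3.990² = 3.686×10^3 N
Factor of safety n = P_cr / P = 3.6864 / 3.09 = 1.19

n ≈ 1.19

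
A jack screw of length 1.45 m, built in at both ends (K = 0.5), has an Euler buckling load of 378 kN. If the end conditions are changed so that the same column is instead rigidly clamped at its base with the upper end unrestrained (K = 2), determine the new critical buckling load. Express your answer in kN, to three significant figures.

P_cr ≈ 23.6 kN

P_cr ∝ 1/K², so P_cr,new = P_cr,old × (K_old/K_new)² = 378 × (0.5/2)²
= 378 × 0.06250 = 23.6 kN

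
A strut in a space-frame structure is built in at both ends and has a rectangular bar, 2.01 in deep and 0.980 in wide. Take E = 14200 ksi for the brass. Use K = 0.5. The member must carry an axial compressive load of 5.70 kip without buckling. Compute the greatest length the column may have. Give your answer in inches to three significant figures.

Buckling occurs about the weak axis: I_min = h·b³/12 with b = 0.980 in (the shorter side).
I_min = 2.01×0.980³/12 = 0.1576 in⁴
At the buckling limit P_cr = P = 5.700×10^3 lb
From P_cr = π²EI/(K·L)²:  L = (1/K)·√(π²EI/P_cr) = (1/0.5)·√(π²×1.42×10^7×0.1576/5.700×10^3)
L = 125 in

L_max ≈ 125 in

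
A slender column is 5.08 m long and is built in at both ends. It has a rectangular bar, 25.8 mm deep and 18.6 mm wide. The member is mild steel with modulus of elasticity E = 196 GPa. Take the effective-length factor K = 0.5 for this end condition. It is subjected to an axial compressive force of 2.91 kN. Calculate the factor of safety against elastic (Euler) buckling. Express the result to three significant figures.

n ≈ 1.43

Buckling occurs about the weak axis: I_min = h·b³/12 with b = 18.6 mm (the shorter side).
I_min = 25.8×18.6³/12 = 1.383×10^4 mm⁴
I = 1.383×10^4 mm⁴ = 1.383×10^-8 m⁴
Effective length L_e = K·L = 0.5 × 5.08 = 2.540 m
P_cr = π²EI / L_e² = π² × 196×10⁹ × 1.383×10^-8 / 2.540² = 4.148×10^3 N
Factor of safety n = P_cr / P = 4.1483 / 2.91 = 1.43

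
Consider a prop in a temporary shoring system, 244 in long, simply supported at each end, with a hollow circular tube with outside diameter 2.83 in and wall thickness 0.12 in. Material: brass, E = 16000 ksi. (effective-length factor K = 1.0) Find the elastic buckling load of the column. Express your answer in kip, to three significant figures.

Inner diameter d_i = 2.83 − 2×0.12 = 2.590 in
I = π(d_o⁴ − d_i⁴)/64 = π(2.83⁴ − 2.590⁴)/64 = 0.9397 in⁴
Effective length L_e = K·L = 1 × 244 = 244.0 in
P_cr = π²EI / L_e² = π² × 16000×10³ × 0.9397 / 244.0² = 2.493×10^3 lb

P_cr ≈ 2.49 kip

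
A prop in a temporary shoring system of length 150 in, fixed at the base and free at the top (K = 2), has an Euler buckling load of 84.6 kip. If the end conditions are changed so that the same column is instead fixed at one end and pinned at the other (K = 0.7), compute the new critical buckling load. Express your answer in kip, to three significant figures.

P_cr ∝ 1/K², so P_cr,new = P_cr,old × (K_old/K_new)² = 84.6 × (2/0.7)²
= 84.6 × 8.163 = 691 kip

P_cr ≈ 691 kip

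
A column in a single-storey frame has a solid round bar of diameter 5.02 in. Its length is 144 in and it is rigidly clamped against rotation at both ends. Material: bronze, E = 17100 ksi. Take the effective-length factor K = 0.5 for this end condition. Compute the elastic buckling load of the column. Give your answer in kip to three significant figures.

P_cr ≈ 1010 kip

I = πd⁴/64 = π×5.02⁴/64 = 31.17 in⁴
Effective length L_e = K·L = 0.5 × 144 = 72.00 in
P_cr = π²EI / L_e² = π² × 17100×10³ × 31.17 / 72.00² = 1.015×10^6 lb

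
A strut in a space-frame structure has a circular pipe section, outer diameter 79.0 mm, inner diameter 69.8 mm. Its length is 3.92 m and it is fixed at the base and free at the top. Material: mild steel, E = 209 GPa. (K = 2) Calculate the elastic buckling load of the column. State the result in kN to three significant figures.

d_o = 79.0 mm, d_i = 69.8 mm
I = π(d_o⁴ − d_i⁴)/64 = π(79.0⁴ − 69.80⁴)/64 = 7.468×10^5 mm⁴
I = 7.468×10^5 mm⁴ = 7.468×10^-7 m⁴
Effective length L_e = K·L = 2 × 3.92 = 7.840 m
P_cr = π²EI / L_e² = π² × 209×10⁹ × 7.468×10^-7 / 7.840² = 2.506×10^4 N

P_cr ≈ 25.1 kN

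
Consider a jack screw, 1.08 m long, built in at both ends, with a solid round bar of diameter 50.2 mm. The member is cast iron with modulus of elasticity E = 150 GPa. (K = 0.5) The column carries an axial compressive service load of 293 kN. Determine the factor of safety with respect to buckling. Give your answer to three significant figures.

I = πd⁴/64 = π×50.2⁴/64 = 3.117×10^5 mm⁴
I = 3.117×10^5 mm⁴ = 3.117×10^-7 m⁴
Effective length L_e = K·L = 0.5 × 1.08 = 0.5400 m
P_cr = π²EI / L_e² = π² × 150×10⁹ × 3.117×10^-7 / 0.5400² = 1.583×10^6 N
Factor of safety n = P_cr / P = 1582.7 / 293 = 5.40

n ≈ 5.40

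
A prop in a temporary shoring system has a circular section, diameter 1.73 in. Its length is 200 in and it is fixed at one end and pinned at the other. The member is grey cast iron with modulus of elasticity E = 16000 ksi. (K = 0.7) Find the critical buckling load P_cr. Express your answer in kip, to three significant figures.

P_cr ≈ 3.54 kip

I = πd⁴/64 = π×1.73⁴/64 = 0.4397 in⁴
Effective length L_e = K·L = 0.7 × 200 = 140.0 in
P_cr = π²EI / L_e² = π² × 16000×10³ × 0.4397 / 140.0² = 3.543×10^3 lb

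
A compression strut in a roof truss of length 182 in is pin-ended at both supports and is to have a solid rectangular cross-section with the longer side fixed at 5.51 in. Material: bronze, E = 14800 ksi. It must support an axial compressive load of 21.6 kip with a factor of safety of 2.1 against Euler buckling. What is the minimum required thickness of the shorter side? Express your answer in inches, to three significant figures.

b ≈ 2.82 in

Required P_cr = n·P = 2.1 × 21.6 = 45.36 kip
L_e = K·L = 1 × 182 = 182.0 in
Required I = P_cr·L_e²/(π²E) = 4.536×10^4 × 182.0² / (π² × 1.48×10^7) = 10.29 in⁴
Rectangle, weak axis: I_min = h·b³/12 with h = 5.51 in fixed  ⇒  b = (12I/h)^(1/3) = 2.82 in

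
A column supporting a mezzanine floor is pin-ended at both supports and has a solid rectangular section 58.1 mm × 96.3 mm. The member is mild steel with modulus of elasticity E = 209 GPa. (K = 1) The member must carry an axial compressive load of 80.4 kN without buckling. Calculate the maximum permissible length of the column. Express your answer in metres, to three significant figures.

Buckling occurs about the weak axis: I_min = h·b³/12 with b = 58.1 mm (the shorter side).
I_min = 96.3×58.1³/12 = 1.574×10^6 mm⁴
I = 1.574×10^-6 m⁴
At the buckling limit P_cr = P = 8.040×10^4 N
From P_cr = π²EI/(K·L)²:  L = (1/K)·√(π²EI/P_cr) = (1/1)·√(π²×2.09×10^11×1.574×10^-6/8.040×10^4)
L = 6.35 m

L_max ≈ 6.35 m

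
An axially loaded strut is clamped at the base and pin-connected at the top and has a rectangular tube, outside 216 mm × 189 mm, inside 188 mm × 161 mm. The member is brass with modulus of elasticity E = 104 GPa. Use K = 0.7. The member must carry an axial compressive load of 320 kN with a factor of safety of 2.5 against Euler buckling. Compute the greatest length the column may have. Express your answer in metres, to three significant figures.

L_max ≈ 12.1 m

Weak-axis I_min = (h_o·b_o³ − h_i·b_i³)/12 with b_o = 189, b_i = 161.0 mm (shorter outer/inner sides).
I_min = (216×189³ − 188.0×161.0³)/12 = 5.614×10^7 mm⁴
I = 5.614×10^-5 m⁴
Required critical load P_cr = n·P = 2.5 × 320 = 800.0 kN = 8.000×10^5 N
From P_cr = π²EI/(K·L)²:  L = (1/K)·√(π²EI/P_cr) = (1/0.7)·√(π²×1.04×10^11×5.614×10^-5/8.000×10^5)
L = 12.1 m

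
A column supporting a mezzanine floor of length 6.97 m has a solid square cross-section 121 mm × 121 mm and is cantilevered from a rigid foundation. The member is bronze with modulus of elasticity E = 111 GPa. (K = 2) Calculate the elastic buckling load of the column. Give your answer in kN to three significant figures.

P_cr ≈ 101 kN

I = a⁴/12 = 121⁴/12 = 1.786×10^7 mm⁴
I = 1.786×10^7 mm⁴ = 1.786×10^-5 m⁴
Effective length L_e = K·L = 2 × 6.97 = 13.94 m
P_cr = π²EI / L_e² = π² × 111×10⁹ × 1.786×10^-5 / 13.94² = 1.007×10^5 N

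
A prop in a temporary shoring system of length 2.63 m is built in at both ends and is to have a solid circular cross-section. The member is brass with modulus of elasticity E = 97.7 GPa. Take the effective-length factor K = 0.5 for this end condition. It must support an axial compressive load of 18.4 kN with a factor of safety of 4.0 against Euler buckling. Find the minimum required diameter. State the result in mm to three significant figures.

d ≈ 40.5 mm

Required P_cr = n·P = 4.0 × 18.4 = 73.60 kN
L_e = K·L = 0.5 × 2.63 = 1.315 m
Required I = P_cr·L_e²/(π²E) = 7.360×10^4 × 1.315² / (π² × 9.77×10^10) = 1.320×10^-7 m⁴
I_req = 1.320×10^5 mm⁴
Solid circle: I = πd⁴/64  ⇒  d = (64I/π)^(1/4) = (64×1.320×10^5/π)^(1/4) = 40.5 mm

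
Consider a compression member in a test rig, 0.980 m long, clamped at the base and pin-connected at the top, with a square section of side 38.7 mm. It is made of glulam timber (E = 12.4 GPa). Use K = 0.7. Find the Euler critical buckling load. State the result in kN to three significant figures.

P_cr ≈ 48.6 kN

I = a⁴/12 = 38.7⁴/12 = 1.869×10^5 mm⁴
I = 1.869×10^5 mm⁴ = 1.869×10^-7 m⁴
Effective length L_e = K·L = 0.7 × 0.980 = 0.6860 m
P_cr = π²EI / L_e² = π² × 12.4×10⁹ × 1.869×10^-7 / 0.6860² = 4.861×10^4 N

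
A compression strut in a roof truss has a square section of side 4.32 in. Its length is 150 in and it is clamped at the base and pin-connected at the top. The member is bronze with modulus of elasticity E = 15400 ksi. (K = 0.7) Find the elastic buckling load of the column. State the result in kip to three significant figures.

P_cr ≈ 400 kip

I = a⁴/12 = 4.32⁴/12 = 29.02 in⁴
Effective length L_e = K·L = 0.7 × 150 = 105.0 in
P_cr = π²EI / L_e² = π² × 15400×10³ × 29.02 / 105.0² = 4.001×10^5 lb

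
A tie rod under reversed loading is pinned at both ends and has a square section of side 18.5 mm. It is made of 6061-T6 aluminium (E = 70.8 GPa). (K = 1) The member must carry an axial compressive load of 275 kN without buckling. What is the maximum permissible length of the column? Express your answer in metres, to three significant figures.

L_max ≈ 0.157 m

I = a⁴/12 = 18.5⁴/12 = 9.761×10^3 mm⁴
I = 9.761×10^-9 m⁴
At the buckling limit P_cr = P = 2.750×10^5 N
From P_cr = π²EI/(K·L)²:  L = (1/K)·√(π²EI/P_cr) = (1/1)·√(π²×7.08×10^10×9.761×10^-9/2.750×10^5)
L = 0.157 m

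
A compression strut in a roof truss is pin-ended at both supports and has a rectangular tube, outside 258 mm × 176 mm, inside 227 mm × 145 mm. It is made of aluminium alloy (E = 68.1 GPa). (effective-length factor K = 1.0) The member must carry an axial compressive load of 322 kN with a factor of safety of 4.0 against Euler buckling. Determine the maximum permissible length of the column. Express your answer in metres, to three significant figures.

Weak-axis I_min = (h_o·b_o³ − h_i·b_i³)/12 with b_o = 176, b_i = 145.0 mm (shorter outer/inner sides).
I_min = (258×176³ − 227.0×145.0³)/12 = 5.954×10^7 mm⁴
I = 5.954×10^-5 m⁴
Required critical load P_cr = n·P = 4.0 × 322 = 1288 kN = 1.288×10^6 N
From P_cr = π²EI/(K·L)²:  L = (1/K)·√(π²EI/P_cr) = (1/1)·√(π²×6.81×10^10×5.954×10^-5/1.288×10^6)
L = 5.57 m

L_max ≈ 5.57 m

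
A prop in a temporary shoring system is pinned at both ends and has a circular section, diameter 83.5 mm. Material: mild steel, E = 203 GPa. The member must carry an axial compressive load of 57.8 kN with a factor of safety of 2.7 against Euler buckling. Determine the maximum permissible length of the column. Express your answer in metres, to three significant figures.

L_max ≈ 5.53 m

I = πd⁴/64 = π×83.5⁴/64 = 2.386×10^6 mm⁴
I = 2.386×10^-6 m⁴
Required critical load P_cr = n·P = 2.7 × 57.8 = 156.1 kN = 1.561×10^5 N
From P_cr = π²EI/(K·L)²:  L = (1/K)·√(π²EI/P_cr) = (1/1)·√(π²×2.03×10^11×2.386×10^-6/1.561×10^5)
L = 5.53 m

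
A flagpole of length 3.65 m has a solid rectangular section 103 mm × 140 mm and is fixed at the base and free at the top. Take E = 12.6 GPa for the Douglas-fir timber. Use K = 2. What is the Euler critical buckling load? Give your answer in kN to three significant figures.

P_cr ≈ 29.7 kN

Buckling occurs about the weak axis: I_min = h·b³/12 with b = 103 mm (the shorter side).
I_min = 140×103³/12 = 1.275×10^7 mm⁴
I = 1.275×10^7 mm⁴ = 1.275×10^-5 m⁴
Effective length L_e = K·L = 2 × 3.65 = 7.300 m
P_cr = π²EI / L_e² = π² × 12.6×10⁹ × 1.275×10^-5 / 7.300² = 2.975×10^4 N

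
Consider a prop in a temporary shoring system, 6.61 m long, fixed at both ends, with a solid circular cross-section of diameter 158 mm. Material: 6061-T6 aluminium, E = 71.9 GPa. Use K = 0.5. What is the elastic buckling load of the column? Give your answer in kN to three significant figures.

P_cr ≈ 1990 kN

I = πd⁴/64 = π×158⁴/64 = 3.059×10^7 mm⁴
I = 3.059×10^7 mm⁴ = 3.059×10^-5 m⁴
Effective length L_e = K·L = 0.5 × 6.61 = 3.305 m
P_cr = π²EI / L_e² = π² × 71.9×10⁹ × 3.059×10^-5 / 3.305² = 1.987×10^6 N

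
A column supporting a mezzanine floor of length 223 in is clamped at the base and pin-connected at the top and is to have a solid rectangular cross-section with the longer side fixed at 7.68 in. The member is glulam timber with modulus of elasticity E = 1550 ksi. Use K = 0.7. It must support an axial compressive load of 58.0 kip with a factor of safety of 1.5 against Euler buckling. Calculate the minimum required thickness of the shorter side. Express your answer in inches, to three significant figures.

b ≈ 6.00 in

Required P_cr = n·P = 1.5 × 58.0 = 87.00 kip
L_e = K·L = 0.7 × 223 = 156.1 in
Required I = P_cr·L_e²/(π²E) = 8.700×10^4 × 156.1² / (π² × 1.55×10^6) = 138.6 in⁴
Rectangle, weak axis: I_min = h·b³/12 with h = 7.68 in fixed  ⇒  b = (12I/h)^(1/3) = 6.00 in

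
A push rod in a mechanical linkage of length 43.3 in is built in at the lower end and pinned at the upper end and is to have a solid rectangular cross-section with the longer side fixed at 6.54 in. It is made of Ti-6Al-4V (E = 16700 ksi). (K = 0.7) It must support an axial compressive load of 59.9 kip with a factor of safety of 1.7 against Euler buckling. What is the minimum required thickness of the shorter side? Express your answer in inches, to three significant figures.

Required P_cr = n·P = 1.7 × 59.9 = 101.8 kip
L_e = K·L = 0.7 × 43.3 = 30.31 in
Required I = P_cr·L_e²/(π²E) = 1.018×10^5 × 30.31² / (π² × 1.67×10^7) = 0.5676 in⁴
Rectangle, weak axis: I_min = h·b³/12 with h = 6.54 in fixed  ⇒  b = (12I/h)^(1/3) = 1.01 in

b ≈ 1.01 in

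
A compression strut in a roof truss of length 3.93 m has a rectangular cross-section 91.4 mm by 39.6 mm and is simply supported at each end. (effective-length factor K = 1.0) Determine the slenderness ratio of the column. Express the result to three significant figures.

λ ≈ 344

For a rectangle r_min = b/√12 = 39.6/√12 = 11.43 mm
L_e = K·L = 1 × 3.93 m = 3.930 m = 3930.0 mm
λ = L_e / r_min = 3930.0 / 11.43 = 344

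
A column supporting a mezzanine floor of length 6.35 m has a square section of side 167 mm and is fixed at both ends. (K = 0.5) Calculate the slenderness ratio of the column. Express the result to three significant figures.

For a square r = a/√12 = 167/√12 = 48.21 mm
L_e = K·L = 0.5 × 6.35 m = 3.175 m = 3175.0 mm
λ = L_e / r_min = 3175.0 / 48.21 = 65.9

λ ≈ 65.9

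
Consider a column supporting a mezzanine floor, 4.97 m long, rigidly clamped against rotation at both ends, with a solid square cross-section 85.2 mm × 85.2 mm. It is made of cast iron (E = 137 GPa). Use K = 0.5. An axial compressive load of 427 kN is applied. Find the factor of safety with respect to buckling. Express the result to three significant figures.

n ≈ 2.25

I = a⁴/12 = 85.2⁴/12 = 4.391×10^6 mm⁴
I = 4.391×10^6 mm⁴ = 4.391×10^-6 m⁴
Effective length L_e = K·L = 0.5 × 4.97 = 2.485 m
P_cr = π²EI / L_e² = π² × 137×10⁹ × 4.391×10^-6 / 2.485² = 9.615×10^5 N
Factor of safety n = P_cr / P = 961.49 / 427 = 2.25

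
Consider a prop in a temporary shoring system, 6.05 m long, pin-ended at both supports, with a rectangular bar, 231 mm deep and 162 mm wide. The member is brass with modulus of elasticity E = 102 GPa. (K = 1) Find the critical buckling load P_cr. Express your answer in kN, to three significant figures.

P_cr ≈ 2250 kN

Buckling occurs about the weak axis: I_min = h·b³/12 with b = 162 mm (the shorter side).
I_min = 231×162³/12 = 8.184×10^7 mm⁴
I = 8.184×10^7 mm⁴ = 8.184×10^-5 m⁴
Effective length L_e = K·L = 1 × 6.05 = 6.050 m
P_cr = π²EI / L_e² = π² × 102×10⁹ × 8.184×10^-5 / 6.050² = 2.251×10^6 N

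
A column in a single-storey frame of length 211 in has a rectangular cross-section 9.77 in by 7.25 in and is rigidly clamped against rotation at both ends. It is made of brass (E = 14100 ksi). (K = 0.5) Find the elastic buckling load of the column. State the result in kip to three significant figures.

P_cr ≈ 3880 kip

Buckling occurs about the weak axis: I_min = h·b³/12 with b = 7.25 in (the shorter side).
I_min = 9.77×7.25³/12 = 310.3 in⁴
Effective length L_e = K·L = 0.5 × 211 = 105.5 in
P_cr = π²EI / L_e² = π² × 14100×10³ × 310.3 / 105.5² = 3.879×10^6 lb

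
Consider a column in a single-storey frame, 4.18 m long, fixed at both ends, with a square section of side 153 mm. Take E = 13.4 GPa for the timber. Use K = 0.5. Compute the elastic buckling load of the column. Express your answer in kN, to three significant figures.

I = a⁴/12 = 153⁴/12 = 4.567×10^7 mm⁴
I = 4.567×10^7 mm⁴ = 4.567×10^-5 m⁴
Effective length L_e = K·L = 0.5 × 4.18 = 2.090 m
P_cr = π²EI / L_e² = π² × 13.4×10⁹ × 4.567×10^-5 / 2.090² = 1.383×10^6 N

P_cr ≈ 1380 kN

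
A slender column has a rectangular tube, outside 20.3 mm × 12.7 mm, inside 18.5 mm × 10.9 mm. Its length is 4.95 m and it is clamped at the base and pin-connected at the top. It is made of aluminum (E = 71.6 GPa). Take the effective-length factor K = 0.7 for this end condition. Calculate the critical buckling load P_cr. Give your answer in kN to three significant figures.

Weak-axis I_min = (h_o·b_o³ − h_i·b_i³)/12 with b_o = 12.7, b_i = 10.90 mm (shorter outer/inner sides).
I_min = (20.3×12.7³ − 18.50×10.90³)/12 = 1.469×10^3 mm⁴
I = 1.469×10^3 mm⁴ = 1.469×10^-9 m⁴
Effective length L_e = K·L = 0.7 × 4.95 = 3.465 m
P_cr = π²EI / L_e² = π² × 71.6×10⁹ × 1.469×10^-9 / 3.465² = 86.44 N

P_cr ≈ 0.0864 kN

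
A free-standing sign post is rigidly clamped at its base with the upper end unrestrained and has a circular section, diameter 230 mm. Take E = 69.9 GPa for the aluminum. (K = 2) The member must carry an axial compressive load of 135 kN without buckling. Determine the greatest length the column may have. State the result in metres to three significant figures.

I = πd⁴/64 = π×230⁴/64 = 1.374×10^8 mm⁴
I = 1.374×10^-4 m⁴
At the buckling limit P_cr = P = 1.350×10^5 N
From P_cr = π²EI/(K·L)²:  L = (1/K)·√(π²EI/P_cr) = (1/2)·√(π²×6.99×10^10×1.374×10^-4/1.350×10^5)
L = 13.2 m

L_max ≈ 13.2 m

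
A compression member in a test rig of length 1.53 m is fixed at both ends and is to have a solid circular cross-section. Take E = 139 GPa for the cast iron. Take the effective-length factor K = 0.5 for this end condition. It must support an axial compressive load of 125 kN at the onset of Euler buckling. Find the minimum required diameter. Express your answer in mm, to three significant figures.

d ≈ 32.3 mm

L_e = K·L = 0.5 × 1.53 = 0.7650 m
Required I = P_cr·L_e²/(π²E) = 1.250×10^5 × 0.7650² / (π² × 1.39×10^11) = 5.332×10^-8 m⁴
I_req = 5.332×10^4 mm⁴
Solid circle: I = πd⁴/64  ⇒  d = (64I/π)^(1/4) = (64×5.332×10^4/π)^(1/4) = 32.3 mm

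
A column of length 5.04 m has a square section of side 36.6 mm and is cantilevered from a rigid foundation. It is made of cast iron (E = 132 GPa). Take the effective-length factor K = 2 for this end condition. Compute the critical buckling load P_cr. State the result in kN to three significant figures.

P_cr ≈ 1.92 kN

I = a⁴/12 = 36.6⁴/12 = 1.495×10^5 mm⁴
I = 1.495×10^5 mm⁴ = 1.495×10^-7 m⁴
Effective length L_e = K·L = 2 × 5.04 = 10.08 m
P_cr = π²EI / L_e² = π² × 132×10⁹ × 1.495×10^-7 / 10.08² = 1.917×10^3 N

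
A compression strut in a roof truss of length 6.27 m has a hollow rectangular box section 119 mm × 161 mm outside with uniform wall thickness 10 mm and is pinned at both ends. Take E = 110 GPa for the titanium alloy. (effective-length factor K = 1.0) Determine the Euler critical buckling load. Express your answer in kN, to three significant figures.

Inner dimensions: h_i = 161 − 2×10 = 141.0 mm, b_i = 119 − 2×10 = 99.00 mm
Weak-axis I_min = (h_o·b_o³ − h_i·b_i³)/12 with b_o = 119, b_i = 99.00 mm (shorter outer/inner sides).
I_min = (161×119³ − 141.0×99.00³)/12 = 1.121×10^7 mm⁴
I = 1.121×10^7 mm⁴ = 1.121×10^-5 m⁴
Effective length L_e = K·L = 1 × 6.27 = 6.270 m
P_cr = π²EI / L_e² = π² × 110×10⁹ × 1.121×10^-5 / 6.270² = 3.095×10^5 N

P_cr ≈ 310 kN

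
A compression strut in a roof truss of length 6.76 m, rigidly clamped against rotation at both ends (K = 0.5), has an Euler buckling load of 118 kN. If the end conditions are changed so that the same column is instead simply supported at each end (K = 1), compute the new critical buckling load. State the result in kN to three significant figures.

P_cr ≈ 29.5 kN

P_cr ∝ 1/K², so P_cr,new = P_cr,old × (K_old/K_new)² = 118 × (0.5/1)²
= 118 × 0.2500 = 29.5 kN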